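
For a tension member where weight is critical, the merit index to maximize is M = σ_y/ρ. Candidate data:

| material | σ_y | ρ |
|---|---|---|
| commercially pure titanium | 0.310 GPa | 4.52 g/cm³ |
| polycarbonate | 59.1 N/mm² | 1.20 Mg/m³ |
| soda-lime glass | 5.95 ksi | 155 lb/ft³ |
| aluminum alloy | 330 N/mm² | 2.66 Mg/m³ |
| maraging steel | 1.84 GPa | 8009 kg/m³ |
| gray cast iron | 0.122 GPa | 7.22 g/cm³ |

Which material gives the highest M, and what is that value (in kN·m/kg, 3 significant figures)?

maraging steel, M = 230 kN·m/kg

Putting every candidate on a common basis:
  commercially pure titanium: σ_y = 310.0 MPa, ρ = 4520 kg/m³
  polycarbonate: σ_y = 59.10 MPa, ρ = 1200 kg/m³
  soda-lime glass: σ_y = 41.02 MPa, ρ = 2483 kg/m³
  aluminum alloy: σ_y = 330.0 MPa, ρ = 2660 kg/m³
  maraging steel: σ_y = 1840 MPa, ρ = 8009 kg/m³
  gray cast iron: σ_y = 122.0 MPa, ρ = 7220 kg/m³
  maraging steel: M = 230 kN·m/kg
  aluminum alloy: M = 124 kN·m/kg
  commercially pure titanium: M = 68.6 kN·m/kg
  polycarbonate: M = 49.2 kN·m/kg
  gray cast iron: M = 16.9 kN·m/kg
  soda-lime glass: M = 16.5 kN·m/kg
Maraging steel has the largest M.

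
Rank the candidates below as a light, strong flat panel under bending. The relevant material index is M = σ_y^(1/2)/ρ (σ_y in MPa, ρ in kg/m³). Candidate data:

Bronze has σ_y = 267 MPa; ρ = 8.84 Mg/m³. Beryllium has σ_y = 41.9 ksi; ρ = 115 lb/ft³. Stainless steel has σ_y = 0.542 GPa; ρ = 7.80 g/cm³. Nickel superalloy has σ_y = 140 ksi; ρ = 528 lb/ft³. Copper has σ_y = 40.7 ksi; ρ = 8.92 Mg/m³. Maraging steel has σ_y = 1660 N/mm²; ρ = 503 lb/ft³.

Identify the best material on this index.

Convert each candidate to consistent units, then evaluate M:
  bronze: σ_y = 267.0 MPa, ρ = 8840 kg/m³
  beryllium: σ_y = 288.9 MPa, ρ = 1842 kg/m³
  stainless steel: σ_y = 542.0 MPa, ρ = 7800 kg/m³
  nickel superalloy: σ_y = 965.3 MPa, ρ = 8458 kg/m³
  copper: σ_y = 280.6 MPa, ρ = 8920 kg/m³
  maraging steel: σ_y = 1660 MPa, ρ = 8057 kg/m³
  beryllium: M = 9.23×10⁻³
  maraging steel: M = 5.06×10⁻³
  nickel superalloy: M = 3.67×10⁻³
  stainless steel: M = 2.98×10⁻³
  copper: M = 1.88×10⁻³
  bronze: M = 1.85×10⁻³
Highest index: beryllium.

beryllium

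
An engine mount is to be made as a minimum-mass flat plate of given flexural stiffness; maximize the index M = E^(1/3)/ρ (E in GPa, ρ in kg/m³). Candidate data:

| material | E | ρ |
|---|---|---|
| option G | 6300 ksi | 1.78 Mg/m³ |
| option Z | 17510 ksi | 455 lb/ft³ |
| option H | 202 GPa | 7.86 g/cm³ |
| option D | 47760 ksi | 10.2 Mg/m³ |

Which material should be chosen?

option G

In SI units:
  option G: E = 43.44 GPa, ρ = 1780 kg/m³
  option Z: E = 120.7 GPa, ρ = 7288 kg/m³
  option H: E = 202.0 GPa, ρ = 7860 kg/m³
  option D: E = 329.3 GPa, ρ = 10200 kg/m³
  option G: M = 1.97×10⁻³
  option H: M = 0.746×10⁻³
  option Z: M = 0.678×10⁻³
  option D: M = 0.677×10⁻³
Option G has the largest M.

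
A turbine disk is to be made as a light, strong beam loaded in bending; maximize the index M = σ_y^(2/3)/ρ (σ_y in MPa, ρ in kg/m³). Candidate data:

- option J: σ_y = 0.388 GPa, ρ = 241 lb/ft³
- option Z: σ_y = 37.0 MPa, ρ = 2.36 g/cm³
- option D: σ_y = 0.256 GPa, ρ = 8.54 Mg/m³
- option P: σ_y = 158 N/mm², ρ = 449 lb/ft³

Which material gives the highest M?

option J

Putting every candidate on a common basis:
  option J: σ_y = 388.0 MPa, ρ = 3860 kg/m³
  option Z: σ_y = 37.00 MPa, ρ = 2360 kg/m³
  option D: σ_y = 256.0 MPa, ρ = 8540 kg/m³
  option P: σ_y = 158.0 MPa, ρ = 7192 kg/m³
  option J: M = 13.8×10⁻³
  option D: M = 4.72×10⁻³
  option Z: M = 4.70×10⁻³
  option P: M = 4.06×10⁻³
The maximum is for option J.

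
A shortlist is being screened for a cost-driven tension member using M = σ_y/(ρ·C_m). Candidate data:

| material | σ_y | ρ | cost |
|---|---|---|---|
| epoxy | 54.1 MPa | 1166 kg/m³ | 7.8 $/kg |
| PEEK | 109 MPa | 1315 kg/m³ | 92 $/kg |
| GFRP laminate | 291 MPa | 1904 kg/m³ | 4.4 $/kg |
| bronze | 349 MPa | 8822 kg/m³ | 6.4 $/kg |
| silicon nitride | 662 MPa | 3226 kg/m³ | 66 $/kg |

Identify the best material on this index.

Evaluate M for each candidate:
  GFRP laminate: M = 34.7 kN·m per $
  bronze: M = 6.18 kN·m per $
  epoxy: M = 5.95 kN·m per $
  silicon nitride: M = 3.11 kN·m per $
  PEEK: M = 0.901 kN·m per $
GFRP laminate has the largest M.

GFRP laminate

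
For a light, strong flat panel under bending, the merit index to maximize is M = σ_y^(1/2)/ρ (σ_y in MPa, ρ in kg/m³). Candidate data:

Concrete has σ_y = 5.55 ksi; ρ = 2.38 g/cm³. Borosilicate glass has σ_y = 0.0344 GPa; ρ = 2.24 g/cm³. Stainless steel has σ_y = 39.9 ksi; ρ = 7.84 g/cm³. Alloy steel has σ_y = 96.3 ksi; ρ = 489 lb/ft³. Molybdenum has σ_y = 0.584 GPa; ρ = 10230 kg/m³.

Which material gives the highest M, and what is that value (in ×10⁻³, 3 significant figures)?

Convert each candidate to consistent units, then evaluate M:
  concrete: σ_y = 38.27 MPa, ρ = 2380 kg/m³
  borosilicate glass: σ_y = 34.40 MPa, ρ = 2240 kg/m³
  stainless steel: σ_y = 275.1 MPa, ρ = 7840 kg/m³
  alloy steel: σ_y = 664.0 MPa, ρ = 7833 kg/m³
  molybdenum: σ_y = 584.0 MPa, ρ = 10230 kg/m³
  alloy steel: M = 3.29×10⁻³
  borosilicate glass: M = 2.62×10⁻³
  concrete: M = 2.60×10⁻³
  molybdenum: M = 2.36×10⁻³
  stainless steel: M = 2.12×10⁻³
Alloy steel has the largest M.

alloy steel, M = 3.29×10⁻³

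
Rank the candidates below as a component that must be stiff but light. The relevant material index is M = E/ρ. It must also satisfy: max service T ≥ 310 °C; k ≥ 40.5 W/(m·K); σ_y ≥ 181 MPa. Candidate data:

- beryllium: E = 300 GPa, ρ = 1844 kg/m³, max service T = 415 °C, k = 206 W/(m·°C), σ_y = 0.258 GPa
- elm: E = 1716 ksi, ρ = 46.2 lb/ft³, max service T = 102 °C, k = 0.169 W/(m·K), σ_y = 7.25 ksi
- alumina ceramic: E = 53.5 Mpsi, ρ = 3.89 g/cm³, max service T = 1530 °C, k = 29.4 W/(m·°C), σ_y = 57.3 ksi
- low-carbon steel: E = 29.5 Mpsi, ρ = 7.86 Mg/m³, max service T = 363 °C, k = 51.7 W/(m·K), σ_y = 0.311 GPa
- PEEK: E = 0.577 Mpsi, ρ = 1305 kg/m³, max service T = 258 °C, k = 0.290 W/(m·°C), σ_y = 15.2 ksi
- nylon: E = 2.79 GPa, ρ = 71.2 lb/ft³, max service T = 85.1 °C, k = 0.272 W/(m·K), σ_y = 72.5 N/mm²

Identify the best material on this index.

beryllium

Screen on constraints: max service T ≥ 310 °C; k ≥ 40.5 W/(m·K); σ_y ≥ 181 MPa. Survivors: beryllium, low-carbon steel.
After converting to SI:
  beryllium: E = 300.0 GPa, ρ = 1844 kg/m³
  low-carbon steel: E = 203.4 GPa, ρ = 7860 kg/m³
  beryllium: M = 163 MN·m/kg
  low-carbon steel: M = 25.9 MN·m/kg
Beryllium has the largest M.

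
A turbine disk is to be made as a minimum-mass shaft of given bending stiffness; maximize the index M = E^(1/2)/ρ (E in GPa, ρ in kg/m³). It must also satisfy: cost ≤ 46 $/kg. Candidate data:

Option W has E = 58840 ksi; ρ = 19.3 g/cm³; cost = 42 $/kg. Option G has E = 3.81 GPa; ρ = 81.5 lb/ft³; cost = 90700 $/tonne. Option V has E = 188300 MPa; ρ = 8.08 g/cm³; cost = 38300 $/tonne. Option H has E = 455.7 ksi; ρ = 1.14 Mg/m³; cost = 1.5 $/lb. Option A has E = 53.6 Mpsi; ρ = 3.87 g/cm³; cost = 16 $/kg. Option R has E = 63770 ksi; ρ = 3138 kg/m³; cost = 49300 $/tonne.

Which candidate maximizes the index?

Screen on constraints: cost ≤ 46 $/kg. Survivors: option W, option V, option H, option A.
Convert each candidate to consistent units, then evaluate M:
  option W: E = 405.7 GPa, ρ = 19300 kg/m³
  option V: E = 188.3 GPa, ρ = 8080 kg/m³
  option H: E = 3.142 GPa, ρ = 1140 kg/m³
  option A: E = 369.6 GPa, ρ = 3870 kg/m³
  option A: M = 4.97×10⁻³
  option V: M = 1.70×10⁻³
  option H: M = 1.55×10⁻³
  option W: M = 1.04×10⁻³
The maximum is for option A.

option A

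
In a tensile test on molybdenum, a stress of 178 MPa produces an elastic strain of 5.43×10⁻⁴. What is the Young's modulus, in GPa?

328 GPa

E = σ/ε = 178 MPa / 5.43×10⁻⁴ = 327800 MPa = 328 GPa.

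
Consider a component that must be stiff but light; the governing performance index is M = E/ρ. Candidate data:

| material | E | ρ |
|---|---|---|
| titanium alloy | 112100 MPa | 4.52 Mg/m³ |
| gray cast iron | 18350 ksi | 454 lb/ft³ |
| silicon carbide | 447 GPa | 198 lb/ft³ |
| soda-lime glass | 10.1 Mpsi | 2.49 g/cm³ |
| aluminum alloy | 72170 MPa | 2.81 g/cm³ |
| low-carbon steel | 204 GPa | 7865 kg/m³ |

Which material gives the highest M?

silicon carbide

Convert each candidate to consistent units, then evaluate M:
  titanium alloy: E = 112.1 GPa, ρ = 4520 kg/m³
  gray cast iron: E = 126.5 GPa, ρ = 7272 kg/m³
  silicon carbide: E = 447.0 GPa, ρ = 3172 kg/m³
  soda-lime glass: E = 69.64 GPa, ρ = 2490 kg/m³
  aluminum alloy: E = 72.17 GPa, ρ = 2810 kg/m³
  low-carbon steel: E = 204.0 GPa, ρ = 7865 kg/m³
  silicon carbide: M = 141 MN·m/kg
  soda-lime glass: M = 28.0 MN·m/kg
  low-carbon steel: M = 25.9 MN·m/kg
  aluminum alloy: M = 25.7 MN·m/kg
  titanium alloy: M = 24.8 MN·m/kg
  gray cast iron: M = 17.4 MN·m/kg
The maximum is for silicon carbide.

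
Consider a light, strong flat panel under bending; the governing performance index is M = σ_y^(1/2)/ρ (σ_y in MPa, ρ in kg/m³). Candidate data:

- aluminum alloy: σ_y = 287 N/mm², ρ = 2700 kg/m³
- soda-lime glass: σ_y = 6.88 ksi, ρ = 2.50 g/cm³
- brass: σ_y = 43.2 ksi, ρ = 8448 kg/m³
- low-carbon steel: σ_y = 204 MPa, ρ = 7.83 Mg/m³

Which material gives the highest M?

aluminum alloy

In SI units:
  aluminum alloy: σ_y = 287.0 MPa, ρ = 2700 kg/m³
  soda-lime glass: σ_y = 47.44 MPa, ρ = 2500 kg/m³
  brass: σ_y = 297.9 MPa, ρ = 8448 kg/m³
  low-carbon steel: σ_y = 204.0 MPa, ρ = 7830 kg/m³
  aluminum alloy: M = 6.27×10⁻³
  soda-lime glass: M = 2.75×10⁻³
  brass: M = 2.04×10⁻³
  low-carbon steel: M = 1.82×10⁻³
Aluminum alloy has the largest M.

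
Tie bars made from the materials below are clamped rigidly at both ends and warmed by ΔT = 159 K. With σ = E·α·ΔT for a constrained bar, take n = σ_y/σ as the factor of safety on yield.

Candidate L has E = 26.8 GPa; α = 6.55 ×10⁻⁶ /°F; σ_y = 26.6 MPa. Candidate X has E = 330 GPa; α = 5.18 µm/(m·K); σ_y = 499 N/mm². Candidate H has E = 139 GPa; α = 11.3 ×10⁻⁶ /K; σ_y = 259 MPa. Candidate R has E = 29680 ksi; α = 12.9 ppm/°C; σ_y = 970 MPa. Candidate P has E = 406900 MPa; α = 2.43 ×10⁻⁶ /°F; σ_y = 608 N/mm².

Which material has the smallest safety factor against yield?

candidate L

With everything in SI (GPa, ×10⁻⁶/K, MPa):
  candidate L: E = 26.80, α = 11.8, σ_y = 26.60 → σ = 50.2 MPa, n = 0.529
  candidate X: E = 330.0, α = 5.18, σ_y = 499.0 → σ = 272 MPa, n = 1.84
  candidate H: E = 139.0, α = 11.3, σ_y = 259.0 → σ = 250 MPa, n = 1.04
  candidate R: E = 204.6, α = 12.9, σ_y = 970.0 → σ = 420 MPa, n = 2.31
  candidate P: E = 406.9, α = 4.37, σ_y = 608.0 → σ = 283 MPa, n = 2.15
Smallest n: candidate L with n = 0.529.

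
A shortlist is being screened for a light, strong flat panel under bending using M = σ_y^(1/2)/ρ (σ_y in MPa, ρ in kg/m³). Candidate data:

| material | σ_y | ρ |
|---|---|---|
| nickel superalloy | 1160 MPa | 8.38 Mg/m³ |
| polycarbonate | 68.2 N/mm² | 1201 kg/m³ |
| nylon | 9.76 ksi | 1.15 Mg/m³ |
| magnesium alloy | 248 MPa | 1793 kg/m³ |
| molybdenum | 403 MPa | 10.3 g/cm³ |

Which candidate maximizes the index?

In SI units:
  nickel superalloy: σ_y = 1160 MPa, ρ = 8380 kg/m³
  polycarbonate: σ_y = 68.20 MPa, ρ = 1201 kg/m³
  nylon: σ_y = 67.29 MPa, ρ = 1150 kg/m³
  magnesium alloy: σ_y = 248.0 MPa, ρ = 1793 kg/m³
  molybdenum: σ_y = 403.0 MPa, ρ = 10300 kg/m³
  magnesium alloy: M = 8.78×10⁻³
  nylon: M = 7.13×10⁻³
  polycarbonate: M = 6.88×10⁻³
  nickel superalloy: M = 4.06×10⁻³
  molybdenum: M = 1.95×10⁻³
The maximum is for magnesium alloy.

magnesium alloy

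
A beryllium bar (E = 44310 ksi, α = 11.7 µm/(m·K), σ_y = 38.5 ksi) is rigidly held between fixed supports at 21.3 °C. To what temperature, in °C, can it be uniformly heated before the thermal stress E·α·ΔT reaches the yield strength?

E = 44310 ksi = 305.5 GPa.
σ_y = 38.5 ksi = 265.4 MPa.
E·α·ΔT = 265.4 MPa ⇒ ΔT = 265.4 / (305.5×10³ × 11.7×10⁻⁶) = 74.26 K.
T = 21.3 + 74.26 = 95.56 °C.

95.6 °C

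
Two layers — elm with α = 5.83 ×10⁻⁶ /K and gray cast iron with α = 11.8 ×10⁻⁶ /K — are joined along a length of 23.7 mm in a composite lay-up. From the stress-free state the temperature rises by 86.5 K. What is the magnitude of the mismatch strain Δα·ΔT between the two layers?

Δα = |5.83 − 11.8|×10⁻⁶/K = 5.97×10⁻⁶/K.
Mismatch strain = Δα·ΔT = 5.97×10⁻⁶ × 86.5 = 5.16×10⁻⁴.

5.16×10⁻⁴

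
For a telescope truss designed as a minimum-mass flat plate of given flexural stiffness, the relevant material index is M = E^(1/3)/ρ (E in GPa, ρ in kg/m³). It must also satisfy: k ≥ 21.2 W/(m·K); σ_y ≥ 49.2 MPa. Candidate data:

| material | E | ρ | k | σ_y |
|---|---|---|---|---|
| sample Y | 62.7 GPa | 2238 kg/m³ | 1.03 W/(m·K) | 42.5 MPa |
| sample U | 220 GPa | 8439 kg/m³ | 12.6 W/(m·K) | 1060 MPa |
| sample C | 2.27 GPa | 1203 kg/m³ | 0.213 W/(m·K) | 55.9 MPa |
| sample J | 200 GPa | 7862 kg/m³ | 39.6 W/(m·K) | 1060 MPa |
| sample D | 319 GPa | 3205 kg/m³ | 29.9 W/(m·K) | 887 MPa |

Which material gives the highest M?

Screen on constraints: k ≥ 21.2 W/(m·K); σ_y ≥ 49.2 MPa. Survivors: sample J, sample D.
Computing M directly (units already consistent):
  sample D: M = 2.13×10⁻³
  sample J: M = 0.744×10⁻³
Sample D has the largest M.

sample D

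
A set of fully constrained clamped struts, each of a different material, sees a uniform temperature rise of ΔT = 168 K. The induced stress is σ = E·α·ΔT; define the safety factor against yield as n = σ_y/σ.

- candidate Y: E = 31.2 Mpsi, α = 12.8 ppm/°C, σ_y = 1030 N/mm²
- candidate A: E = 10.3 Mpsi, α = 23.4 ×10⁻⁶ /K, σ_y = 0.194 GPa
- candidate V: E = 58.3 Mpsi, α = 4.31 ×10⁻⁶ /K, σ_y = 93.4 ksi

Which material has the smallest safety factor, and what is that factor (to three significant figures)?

candidate A, n = 0.695

Converting E to GPa, α to ×10⁻⁶/K, σ_y to MPa, then σ and n for each:
  candidate Y: E = 215.1, α = 12.8, σ_y = 1030 → σ = 463 MPa, n = 2.23
  candidate A: E = 71.02, α = 23.4, σ_y = 194.0 → σ = 279 MPa, n = 0.695
  candidate V: E = 402.0, α = 4.31, σ_y = 644.0 → σ = 291 MPa, n = 2.21
Candidate A has the lowest safety factor, n = 0.695.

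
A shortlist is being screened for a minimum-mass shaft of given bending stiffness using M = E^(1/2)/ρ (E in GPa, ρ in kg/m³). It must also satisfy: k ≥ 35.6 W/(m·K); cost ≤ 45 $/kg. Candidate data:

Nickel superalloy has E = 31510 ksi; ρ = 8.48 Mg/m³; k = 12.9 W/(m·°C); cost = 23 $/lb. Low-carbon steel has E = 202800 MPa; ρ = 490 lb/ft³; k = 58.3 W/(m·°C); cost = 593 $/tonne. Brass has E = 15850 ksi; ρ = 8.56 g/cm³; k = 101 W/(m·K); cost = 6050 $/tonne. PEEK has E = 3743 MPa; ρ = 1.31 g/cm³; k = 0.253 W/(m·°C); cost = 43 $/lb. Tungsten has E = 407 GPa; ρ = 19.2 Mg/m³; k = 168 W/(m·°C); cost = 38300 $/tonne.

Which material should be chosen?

Screen on constraints: k ≥ 35.6 W/(m·K); cost ≤ 45 $/kg. Survivors: low-carbon steel, brass, tungsten.
In SI units:
  low-carbon steel: E = 202.8 GPa, ρ = 7849 kg/m³
  brass: E = 109.3 GPa, ρ = 8560 kg/m³
  tungsten: E = 407.0 GPa, ρ = 19200 kg/m³
  low-carbon steel: M = 1.81×10⁻³
  brass: M = 1.22×10⁻³
  tungsten: M = 1.05×10⁻³
Highest index: low-carbon steel.

low-carbon steel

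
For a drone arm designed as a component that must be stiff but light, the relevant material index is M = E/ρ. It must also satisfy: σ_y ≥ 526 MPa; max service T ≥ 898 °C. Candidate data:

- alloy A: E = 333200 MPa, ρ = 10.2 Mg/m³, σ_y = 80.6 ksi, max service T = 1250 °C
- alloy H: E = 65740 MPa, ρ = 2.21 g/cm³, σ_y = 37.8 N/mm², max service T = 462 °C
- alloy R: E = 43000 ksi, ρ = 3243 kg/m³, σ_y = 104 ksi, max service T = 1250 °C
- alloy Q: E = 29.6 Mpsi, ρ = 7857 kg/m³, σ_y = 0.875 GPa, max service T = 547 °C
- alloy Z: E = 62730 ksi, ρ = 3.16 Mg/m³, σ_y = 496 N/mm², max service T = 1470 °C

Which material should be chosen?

Screen on constraints: σ_y ≥ 526 MPa; max service T ≥ 898 °C. Survivors: alloy A, alloy R.
After converting to SI:
  alloy A: E = 333.2 GPa, ρ = 10200 kg/m³
  alloy R: E = 296.5 GPa, ρ = 3243 kg/m³
  alloy R: M = 91.4 MN·m/kg
  alloy A: M = 32.7 MN·m/kg
Alloy R has the largest M.

alloy R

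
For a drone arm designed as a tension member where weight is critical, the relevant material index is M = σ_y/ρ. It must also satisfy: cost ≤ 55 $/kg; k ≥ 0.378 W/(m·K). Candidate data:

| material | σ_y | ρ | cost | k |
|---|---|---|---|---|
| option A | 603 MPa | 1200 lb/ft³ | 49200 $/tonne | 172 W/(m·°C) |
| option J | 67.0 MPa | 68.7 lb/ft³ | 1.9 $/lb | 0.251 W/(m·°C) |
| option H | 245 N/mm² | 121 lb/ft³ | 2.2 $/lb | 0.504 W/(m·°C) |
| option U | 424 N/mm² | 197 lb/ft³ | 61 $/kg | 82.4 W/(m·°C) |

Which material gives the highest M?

Screen on constraints: cost ≤ 55 $/kg; k ≥ 0.378 W/(m·K). Survivors: option A, option H.
Putting every candidate on a common basis:
  option A: σ_y = 603.0 MPa, ρ = 19220 kg/m³
  option H: σ_y = 245.0 MPa, ρ = 1938 kg/m³
  option H: M = 126 kN·m/kg
  option A: M = 31.4 kN·m/kg
Option H ranks first.

option H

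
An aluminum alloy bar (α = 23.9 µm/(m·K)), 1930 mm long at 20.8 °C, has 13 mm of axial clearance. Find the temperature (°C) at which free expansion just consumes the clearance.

α·L₀·ΔT = 13.0 mm ⇒ ΔT = 13.0 / (23.9×10⁻⁶ × 1930.0) = 281.8 K.
T = 20.8 + 281.8 = 302.6 °C.

303 °C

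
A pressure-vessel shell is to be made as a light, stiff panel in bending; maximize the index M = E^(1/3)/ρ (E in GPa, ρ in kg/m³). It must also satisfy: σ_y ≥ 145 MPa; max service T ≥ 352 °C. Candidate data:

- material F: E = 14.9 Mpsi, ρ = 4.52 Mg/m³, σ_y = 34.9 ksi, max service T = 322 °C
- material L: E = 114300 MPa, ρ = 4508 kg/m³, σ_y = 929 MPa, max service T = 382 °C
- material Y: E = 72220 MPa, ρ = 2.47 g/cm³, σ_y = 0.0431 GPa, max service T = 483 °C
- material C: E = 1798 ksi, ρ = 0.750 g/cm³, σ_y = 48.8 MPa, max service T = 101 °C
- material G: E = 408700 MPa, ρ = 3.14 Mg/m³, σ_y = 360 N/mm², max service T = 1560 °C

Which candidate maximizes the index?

Screen on constraints: σ_y ≥ 145 MPa; max service T ≥ 352 °C. Survivors: material L, material G.
Convert each candidate to consistent units, then evaluate M:
  material L: E = 114.3 GPa, ρ = 4508 kg/m³
  material G: E = 408.7 GPa, ρ = 3140 kg/m³
  material G: M = 2.36×10⁻³
  material L: M = 1.08×10⁻³
Material G has the largest M.

material G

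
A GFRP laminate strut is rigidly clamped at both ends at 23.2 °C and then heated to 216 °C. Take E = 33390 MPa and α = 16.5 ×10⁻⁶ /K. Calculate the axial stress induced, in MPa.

E = 33390 MPa = 33.39 GPa.
ΔT = 192.8 K. Constrained thermal stress σ = E·α·ΔT = 33.39×10³ MPa × 16.5×10⁻⁶ × 192.8 = 106 MPa (compressive).

106 MPa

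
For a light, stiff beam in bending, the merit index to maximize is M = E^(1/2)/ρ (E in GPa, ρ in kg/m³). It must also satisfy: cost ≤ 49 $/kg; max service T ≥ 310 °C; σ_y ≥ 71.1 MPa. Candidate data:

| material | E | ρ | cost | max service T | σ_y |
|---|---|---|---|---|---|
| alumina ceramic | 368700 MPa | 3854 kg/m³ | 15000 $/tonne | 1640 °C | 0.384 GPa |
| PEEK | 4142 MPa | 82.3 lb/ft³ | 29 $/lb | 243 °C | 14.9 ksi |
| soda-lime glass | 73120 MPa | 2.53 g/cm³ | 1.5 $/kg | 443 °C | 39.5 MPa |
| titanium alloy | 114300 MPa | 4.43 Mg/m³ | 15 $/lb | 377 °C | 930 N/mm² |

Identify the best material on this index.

alumina ceramic

Screen on constraints: cost ≤ 49 $/kg; max service T ≥ 310 °C; σ_y ≥ 71.1 MPa. Survivors: alumina ceramic, titanium alloy.
Convert each candidate to consistent units, then evaluate M:
  alumina ceramic: E = 368.7 GPa, ρ = 3854 kg/m³
  titanium alloy: E = 114.3 GPa, ρ = 4430 kg/m³
  alumina ceramic: M = 4.98×10⁻³
  titanium alloy: M = 2.41×10⁻³
Alumina ceramic has the largest M.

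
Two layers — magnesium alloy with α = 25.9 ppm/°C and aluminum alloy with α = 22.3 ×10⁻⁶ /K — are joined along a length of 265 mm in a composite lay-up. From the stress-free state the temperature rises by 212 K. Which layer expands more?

α(magnesium alloy) = 25.9×10⁻⁶/K vs α(aluminum alloy) = 22.3×10⁻⁶/K.
Higher α expands more for the same ΔT: magnesium alloy.

magnesium alloy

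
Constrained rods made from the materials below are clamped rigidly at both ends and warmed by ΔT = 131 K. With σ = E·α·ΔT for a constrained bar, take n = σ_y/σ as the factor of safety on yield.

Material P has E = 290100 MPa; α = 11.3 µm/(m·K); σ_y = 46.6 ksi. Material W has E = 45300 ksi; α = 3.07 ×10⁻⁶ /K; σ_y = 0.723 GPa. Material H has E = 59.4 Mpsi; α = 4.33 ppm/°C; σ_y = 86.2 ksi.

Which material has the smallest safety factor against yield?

Converting E to GPa, α to ×10⁻⁶/K, σ_y to MPa, then σ and n for each:
  material P: E = 290.1, α = 11.3, σ_y = 321.3 → σ = 429 MPa, n = 0.748
  material W: E = 312.3, α = 3.07, σ_y = 723.0 → σ = 126 MPa, n = 5.76
  material H: E = 409.5, α = 4.33, σ_y = 594.3 → σ = 232 MPa, n = 2.56
Smallest n: material P with n = 0.748.

material P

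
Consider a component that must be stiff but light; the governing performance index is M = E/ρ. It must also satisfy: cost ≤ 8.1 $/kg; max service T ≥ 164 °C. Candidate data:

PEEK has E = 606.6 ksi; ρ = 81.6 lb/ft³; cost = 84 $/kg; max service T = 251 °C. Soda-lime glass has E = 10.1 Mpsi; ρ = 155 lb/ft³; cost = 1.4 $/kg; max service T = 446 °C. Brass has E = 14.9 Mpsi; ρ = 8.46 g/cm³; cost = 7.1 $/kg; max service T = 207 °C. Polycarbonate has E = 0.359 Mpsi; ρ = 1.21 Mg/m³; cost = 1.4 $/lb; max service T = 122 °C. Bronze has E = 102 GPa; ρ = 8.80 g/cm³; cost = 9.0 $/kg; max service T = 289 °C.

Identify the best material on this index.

soda-lime glass

Screen on constraints: cost ≤ 8.1 $/kg; max service T ≥ 164 °C. Survivors: soda-lime glass, brass.
Putting every candidate on a common basis:
  soda-lime glass: E = 69.64 GPa, ρ = 2483 kg/m³
  brass: E = 102.7 GPa, ρ = 8460 kg/m³
  soda-lime glass: M = 28.0 MN·m/kg
  brass: M = 12.1 MN·m/kg
The maximum is for soda-lime glass.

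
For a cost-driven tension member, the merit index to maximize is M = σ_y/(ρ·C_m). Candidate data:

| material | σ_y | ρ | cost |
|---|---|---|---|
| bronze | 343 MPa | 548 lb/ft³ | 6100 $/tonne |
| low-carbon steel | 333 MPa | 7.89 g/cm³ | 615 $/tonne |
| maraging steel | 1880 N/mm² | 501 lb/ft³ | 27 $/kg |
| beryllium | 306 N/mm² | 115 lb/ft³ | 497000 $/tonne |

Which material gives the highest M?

low-carbon steel

Putting every candidate on a common basis:
  bronze: σ_y = 343.0 MPa, ρ = 8778 kg/m³, cost = 6.100 $/kg
  low-carbon steel: σ_y = 333.0 MPa, ρ = 7890 kg/m³, cost = 0.6150 $/kg
  maraging steel: σ_y = 1880 MPa, ρ = 8025 kg/m³, cost = 27.00 $/kg
  beryllium: σ_y = 306.0 MPa, ρ = 1842 kg/m³, cost = 497.0 $/kg
  low-carbon steel: M = 68.6 kN·m per $
  maraging steel: M = 8.68 kN·m per $
  bronze: M = 6.41 kN·m per $
  beryllium: M = 0.334 kN·m per $
Low-carbon steel ranks first.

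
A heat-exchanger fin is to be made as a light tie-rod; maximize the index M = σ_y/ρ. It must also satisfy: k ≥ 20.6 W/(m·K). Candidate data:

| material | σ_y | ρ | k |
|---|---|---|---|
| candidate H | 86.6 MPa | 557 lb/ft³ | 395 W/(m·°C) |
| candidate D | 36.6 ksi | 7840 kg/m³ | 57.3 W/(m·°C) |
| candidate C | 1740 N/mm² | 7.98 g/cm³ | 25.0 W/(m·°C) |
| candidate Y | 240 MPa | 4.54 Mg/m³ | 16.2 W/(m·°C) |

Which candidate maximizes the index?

Screen on constraints: k ≥ 20.6 W/(m·K). Survivors: candidate H, candidate D, candidate C.
After converting to SI:
  candidate H: σ_y = 86.60 MPa, ρ = 8922 kg/m³
  candidate D: σ_y = 252.3 MPa, ρ = 7840 kg/m³
  candidate C: σ_y = 1740 MPa, ρ = 7980 kg/m³
  candidate C: M = 218 kN·m/kg
  candidate D: M = 32.2 kN·m/kg
  candidate H: M = 9.71 kN·m/kg
The maximum is for candidate C.

candidate C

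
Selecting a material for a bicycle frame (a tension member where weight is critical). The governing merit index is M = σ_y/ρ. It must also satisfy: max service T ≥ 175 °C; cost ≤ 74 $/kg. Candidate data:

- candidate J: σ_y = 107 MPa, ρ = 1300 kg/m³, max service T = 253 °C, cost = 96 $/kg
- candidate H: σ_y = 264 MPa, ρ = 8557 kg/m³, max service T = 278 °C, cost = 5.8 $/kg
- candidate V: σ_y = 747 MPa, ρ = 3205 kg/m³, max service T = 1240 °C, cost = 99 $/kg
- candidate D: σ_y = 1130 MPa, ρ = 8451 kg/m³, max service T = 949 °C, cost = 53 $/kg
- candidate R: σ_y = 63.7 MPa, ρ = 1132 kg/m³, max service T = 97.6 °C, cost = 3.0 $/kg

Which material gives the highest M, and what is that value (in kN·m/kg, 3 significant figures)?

candidate D, M = 134 kN·m/kg

Screen on constraints: max service T ≥ 175 °C; cost ≤ 74 $/kg. Survivors: candidate H, candidate D.
Per-candidate index values:
  candidate D: M = 134 kN·m/kg
  candidate H: M = 30.9 kN·m/kg
The maximum is for candidate D.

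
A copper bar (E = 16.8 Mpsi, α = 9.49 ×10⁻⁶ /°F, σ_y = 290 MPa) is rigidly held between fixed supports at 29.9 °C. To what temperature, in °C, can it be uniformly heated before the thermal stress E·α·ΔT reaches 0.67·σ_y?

128 °C

E = 16.8 Mpsi = 115.8 GPa.
α = 9.49×10⁻⁶/°F × 9/5 = 17.1×10⁻⁶/K.
E·α·ΔT = 194.3 MPa ⇒ ΔT = 194.3 / (115.8×10³ × 17.1×10⁻⁶) = 98.20 K.
T = 29.9 + 98.20 = 128.1 °C.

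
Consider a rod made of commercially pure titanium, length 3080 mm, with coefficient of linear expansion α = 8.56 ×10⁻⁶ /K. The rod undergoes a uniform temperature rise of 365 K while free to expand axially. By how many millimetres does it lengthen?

9.62 mm

ΔL = α·L₀·ΔT = 8.56×10⁻⁶ × 3080 mm × 365.0 K = 9.62 mm.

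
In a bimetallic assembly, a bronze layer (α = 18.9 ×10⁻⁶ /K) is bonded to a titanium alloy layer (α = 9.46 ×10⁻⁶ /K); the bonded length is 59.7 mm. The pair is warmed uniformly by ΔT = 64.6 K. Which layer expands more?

α(bronze) = 18.9×10⁻⁶/K vs α(titanium alloy) = 9.46×10⁻⁶/K.
Higher α expands more for the same ΔT: bronze.

bronze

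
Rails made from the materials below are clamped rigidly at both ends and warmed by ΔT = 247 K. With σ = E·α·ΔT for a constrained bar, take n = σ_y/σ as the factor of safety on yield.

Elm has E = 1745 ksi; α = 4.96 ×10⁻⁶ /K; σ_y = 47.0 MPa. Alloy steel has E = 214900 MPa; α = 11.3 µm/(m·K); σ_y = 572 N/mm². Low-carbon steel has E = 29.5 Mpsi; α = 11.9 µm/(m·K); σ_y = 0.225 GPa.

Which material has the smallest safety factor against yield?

low-carbon steel

With everything in SI (GPa, ×10⁻⁶/K, MPa):
  elm: E = 12.03, α = 4.96, σ_y = 47.00 → σ = 14.7 MPa, n = 3.19
  alloy steel: E = 214.9, α = 11.3, σ_y = 572.0 → σ = 600 MPa, n = 0.954
  low-carbon steel: E = 203.4, α = 11.9, σ_y = 225.0 → σ = 598 MPa, n = 0.376
The minimum is low-carbon steel at n = 0.376.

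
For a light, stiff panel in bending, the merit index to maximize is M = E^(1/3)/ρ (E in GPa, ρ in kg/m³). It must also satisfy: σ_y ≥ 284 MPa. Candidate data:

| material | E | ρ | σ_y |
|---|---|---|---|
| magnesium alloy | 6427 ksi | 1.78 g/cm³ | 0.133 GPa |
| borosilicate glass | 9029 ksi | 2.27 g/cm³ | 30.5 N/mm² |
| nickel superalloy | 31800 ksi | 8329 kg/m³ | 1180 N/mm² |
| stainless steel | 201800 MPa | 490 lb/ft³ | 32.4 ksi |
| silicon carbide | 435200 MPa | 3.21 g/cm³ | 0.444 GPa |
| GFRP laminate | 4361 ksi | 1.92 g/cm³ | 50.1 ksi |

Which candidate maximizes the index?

silicon carbide

Screen on constraints: σ_y ≥ 284 MPa. Survivors: nickel superalloy, silicon carbide, GFRP laminate.
Normalizing units and computing the index:
  nickel superalloy: E = 219.3 GPa, ρ = 8329 kg/m³
  silicon carbide: E = 435.2 GPa, ρ = 3210 kg/m³
  GFRP laminate: E = 30.07 GPa, ρ = 1920 kg/m³
  silicon carbide: M = 2.36×10⁻³
  GFRP laminate: M = 1.62×10⁻³
  nickel superalloy: M = 0.724×10⁻³
The maximum is for silicon carbide.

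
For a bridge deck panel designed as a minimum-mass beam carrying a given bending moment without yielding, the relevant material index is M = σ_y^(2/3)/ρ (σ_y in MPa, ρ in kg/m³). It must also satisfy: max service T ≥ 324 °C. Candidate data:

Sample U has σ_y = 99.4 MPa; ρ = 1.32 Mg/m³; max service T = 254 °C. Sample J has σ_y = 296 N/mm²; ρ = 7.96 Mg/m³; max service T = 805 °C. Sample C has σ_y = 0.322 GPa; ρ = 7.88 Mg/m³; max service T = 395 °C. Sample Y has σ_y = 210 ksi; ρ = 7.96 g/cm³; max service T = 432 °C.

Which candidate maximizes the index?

Screen on constraints: max service T ≥ 324 °C. Survivors: sample J, sample C, sample Y.
Convert each candidate to consistent units, then evaluate M:
  sample J: σ_y = 296.0 MPa, ρ = 7960 kg/m³
  sample C: σ_y = 322.0 MPa, ρ = 7880 kg/m³
  sample Y: σ_y = 1448 MPa, ρ = 7960 kg/m³
  sample Y: M = 16.1×10⁻³
  sample C: M = 5.96×10⁻³
  sample J: M = 5.58×10⁻³
Sample Y ranks first.

sample Y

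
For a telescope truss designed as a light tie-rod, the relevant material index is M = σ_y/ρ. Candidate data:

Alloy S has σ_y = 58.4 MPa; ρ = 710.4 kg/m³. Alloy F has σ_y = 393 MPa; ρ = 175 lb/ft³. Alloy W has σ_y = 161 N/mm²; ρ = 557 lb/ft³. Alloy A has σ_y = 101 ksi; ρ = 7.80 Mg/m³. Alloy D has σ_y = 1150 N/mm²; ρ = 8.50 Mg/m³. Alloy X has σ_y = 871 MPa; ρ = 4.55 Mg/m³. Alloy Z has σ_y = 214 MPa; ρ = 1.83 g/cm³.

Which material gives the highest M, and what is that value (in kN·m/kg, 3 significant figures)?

In SI units:
  alloy S: σ_y = 58.40 MPa, ρ = 710.4 kg/m³
  alloy F: σ_y = 393.0 MPa, ρ = 2803 kg/m³
  alloy W: σ_y = 161.0 MPa, ρ = 8922 kg/m³
  alloy A: σ_y = 696.4 MPa, ρ = 7800 kg/m³
  alloy D: σ_y = 1150 MPa, ρ = 8500 kg/m³
  alloy X: σ_y = 871.0 MPa, ρ = 4550 kg/m³
  alloy Z: σ_y = 214.0 MPa, ρ = 1830 kg/m³
  alloy X: M = 191 kN·m/kg
  alloy F: M = 140 kN·m/kg
  alloy D: M = 135 kN·m/kg
  alloy Z: M = 117 kN·m/kg
  alloy A: M = 89.3 kN·m/kg
  alloy S: M = 82.2 kN·m/kg
  alloy W: M = 18.0 kN·m/kg
Alloy X has the largest M.

alloy X, M = 191 kN·m/kg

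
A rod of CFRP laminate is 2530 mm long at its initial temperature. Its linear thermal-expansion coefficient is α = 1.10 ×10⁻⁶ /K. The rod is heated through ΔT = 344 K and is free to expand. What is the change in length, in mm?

0.957 mm

ΔL = α·L₀·ΔT = 1.10×10⁻⁶ × 2530 mm × 344.0 K = 0.957 mm.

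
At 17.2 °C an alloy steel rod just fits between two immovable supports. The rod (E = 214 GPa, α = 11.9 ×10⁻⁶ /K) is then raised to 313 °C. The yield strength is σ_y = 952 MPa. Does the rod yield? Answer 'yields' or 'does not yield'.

does not yield

ΔT = 295.8 K. Constrained thermal stress σ = E·α·ΔT = 214.0×10³ MPa × 11.9×10⁻⁶ × 295.8 = 753 MPa (compressive).
Compare to σ_y = 952 MPa: σ < σ_y, so it does not yield.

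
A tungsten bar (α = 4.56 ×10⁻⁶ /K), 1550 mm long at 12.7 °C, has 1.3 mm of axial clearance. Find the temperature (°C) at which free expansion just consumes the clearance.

α·L₀·ΔT = 1.3 mm ⇒ ΔT = 1.3 / (4.56×10⁻⁶ × 1550.0) = 183.9 K.
T = 12.7 + 183.9 = 196.6 °C.

197 °C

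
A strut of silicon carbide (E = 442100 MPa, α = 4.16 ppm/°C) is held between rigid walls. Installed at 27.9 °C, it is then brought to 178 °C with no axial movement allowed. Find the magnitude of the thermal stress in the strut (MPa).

E = 442100 MPa = 442.1 GPa.
ΔT = 150.1 K. Constrained thermal stress σ = E·α·ΔT = 442.1×10³ MPa × 4.16×10⁻⁶ × 150.1 = 276 MPa (compressive).

276 MPa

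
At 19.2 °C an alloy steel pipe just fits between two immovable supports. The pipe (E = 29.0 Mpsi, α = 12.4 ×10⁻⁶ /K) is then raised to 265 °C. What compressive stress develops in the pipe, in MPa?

E = 29.0 Mpsi = 199.9 GPa.
ΔT = 245.8 K. Constrained thermal stress σ = E·α·ΔT = 199.9×10³ MPa × 12.4×10⁻⁶ × 245.8 = 609 MPa (compressive).

609 MPa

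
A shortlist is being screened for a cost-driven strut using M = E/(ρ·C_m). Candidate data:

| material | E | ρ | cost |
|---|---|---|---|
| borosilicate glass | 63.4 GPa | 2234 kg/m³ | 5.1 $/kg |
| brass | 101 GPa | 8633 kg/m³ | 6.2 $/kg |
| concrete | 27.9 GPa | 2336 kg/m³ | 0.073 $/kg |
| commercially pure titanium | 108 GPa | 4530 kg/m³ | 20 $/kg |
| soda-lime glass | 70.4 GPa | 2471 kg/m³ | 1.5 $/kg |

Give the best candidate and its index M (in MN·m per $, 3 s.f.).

concrete, M = 164 MN·m per $

Per-candidate index values:
  concrete: M = 164 MN·m per $
  soda-lime glass: M = 19.0 MN·m per $
  borosilicate glass: M = 5.56 MN·m per $
  brass: M = 1.89 MN·m per $
  commercially pure titanium: M = 1.19 MN·m per $
Concrete ranks first.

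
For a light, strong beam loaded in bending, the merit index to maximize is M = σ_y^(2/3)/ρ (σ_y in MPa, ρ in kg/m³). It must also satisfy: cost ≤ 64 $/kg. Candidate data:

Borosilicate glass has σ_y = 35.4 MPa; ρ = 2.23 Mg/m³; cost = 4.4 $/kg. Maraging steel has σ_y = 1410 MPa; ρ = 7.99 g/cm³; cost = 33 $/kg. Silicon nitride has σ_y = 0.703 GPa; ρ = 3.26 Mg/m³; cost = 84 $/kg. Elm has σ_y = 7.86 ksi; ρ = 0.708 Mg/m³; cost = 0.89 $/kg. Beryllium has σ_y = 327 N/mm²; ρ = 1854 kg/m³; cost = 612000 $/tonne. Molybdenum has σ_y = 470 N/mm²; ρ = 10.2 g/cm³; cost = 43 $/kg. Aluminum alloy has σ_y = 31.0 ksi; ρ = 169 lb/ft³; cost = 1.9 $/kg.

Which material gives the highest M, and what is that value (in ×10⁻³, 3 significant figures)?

Screen on constraints: cost ≤ 64 $/kg. Survivors: borosilicate glass, maraging steel, elm, molybdenum, aluminum alloy.
In SI units:
  borosilicate glass: σ_y = 35.40 MPa, ρ = 2230 kg/m³
  maraging steel: σ_y = 1410 MPa, ρ = 7990 kg/m³
  elm: σ_y = 54.19 MPa, ρ = 708.0 kg/m³
  molybdenum: σ_y = 470.0 MPa, ρ = 10200 kg/m³
  aluminum alloy: σ_y = 213.7 MPa, ρ = 2707 kg/m³
  elm: M = 20.2×10⁻³
  maraging steel: M = 15.7×10⁻³
  aluminum alloy: M = 13.2×10⁻³
  molybdenum: M = 5.93×10⁻³
  borosilicate glass: M = 4.83×10⁻³
Elm ranks first.

elm, M = 20.2×10⁻³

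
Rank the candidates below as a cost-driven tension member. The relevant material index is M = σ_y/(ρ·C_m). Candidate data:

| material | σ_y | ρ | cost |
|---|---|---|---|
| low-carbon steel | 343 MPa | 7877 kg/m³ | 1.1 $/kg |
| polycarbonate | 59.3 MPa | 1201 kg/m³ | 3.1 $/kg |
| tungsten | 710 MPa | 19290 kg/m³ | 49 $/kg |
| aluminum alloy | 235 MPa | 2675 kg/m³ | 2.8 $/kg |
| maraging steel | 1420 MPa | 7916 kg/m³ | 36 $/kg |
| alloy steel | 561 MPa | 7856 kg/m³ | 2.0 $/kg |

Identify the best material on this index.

Per-candidate index values:
  low-carbon steel: M = 39.6 kN·m per $
  alloy steel: M = 35.7 kN·m per $
  aluminum alloy: M = 31.4 kN·m per $
  polycarbonate: M = 15.9 kN·m per $
  maraging steel: M = 4.98 kN·m per $
  tungsten: M = 0.751 kN·m per $
Low-carbon steel ranks first.

low-carbon steel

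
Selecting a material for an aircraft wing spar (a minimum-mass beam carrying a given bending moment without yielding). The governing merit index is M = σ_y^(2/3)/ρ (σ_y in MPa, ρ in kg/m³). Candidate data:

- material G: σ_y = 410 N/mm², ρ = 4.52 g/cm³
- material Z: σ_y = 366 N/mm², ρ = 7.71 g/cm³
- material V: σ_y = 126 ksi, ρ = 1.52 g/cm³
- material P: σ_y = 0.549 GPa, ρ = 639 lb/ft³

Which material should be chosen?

Convert each candidate to consistent units, then evaluate M:
  material G: σ_y = 410.0 MPa, ρ = 4520 kg/m³
  material Z: σ_y = 366.0 MPa, ρ = 7710 kg/m³
  material V: σ_y = 868.7 MPa, ρ = 1520 kg/m³
  material P: σ_y = 549.0 MPa, ρ = 10240 kg/m³
  material V: M = 59.9×10⁻³
  material G: M = 12.2×10⁻³
  material Z: M = 6.64×10⁻³
  material P: M = 6.55×10⁻³
Highest index: material V.

material V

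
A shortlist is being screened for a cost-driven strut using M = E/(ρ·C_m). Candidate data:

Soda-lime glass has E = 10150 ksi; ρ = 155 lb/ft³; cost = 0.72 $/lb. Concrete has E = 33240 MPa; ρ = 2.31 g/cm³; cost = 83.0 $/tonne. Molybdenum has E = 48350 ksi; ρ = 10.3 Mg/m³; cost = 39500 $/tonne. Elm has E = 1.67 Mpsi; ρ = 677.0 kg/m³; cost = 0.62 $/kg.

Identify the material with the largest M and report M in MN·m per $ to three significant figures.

Normalizing units and computing the index:
  soda-lime glass: E = 69.98 GPa, ρ = 2483 kg/m³, cost = 1.587 $/kg
  concrete: E = 33.24 GPa, ρ = 2310 kg/m³, cost = 0.08300 $/kg
  molybdenum: E = 333.4 GPa, ρ = 10300 kg/m³, cost = 39.50 $/kg
  elm: E = 11.51 GPa, ρ = 677.0 kg/m³, cost = 0.6200 $/kg
  concrete: M = 173 MN·m per $
  elm: M = 27.4 MN·m per $
  soda-lime glass: M = 17.8 MN·m per $
  molybdenum: M = 0.819 MN·m per $
Highest index: concrete.

concrete, M = 173 MN·m per $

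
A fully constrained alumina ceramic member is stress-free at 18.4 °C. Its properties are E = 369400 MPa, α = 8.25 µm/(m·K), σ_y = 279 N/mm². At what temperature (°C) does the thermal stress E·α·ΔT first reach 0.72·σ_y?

E = 369400 MPa = 369.4 GPa.
σ_y = 279 N/mm² = 279.0 MPa.
E·α·ΔT = 200.9 MPa ⇒ ΔT = 200.9 / (369.4×10³ × 8.25×10⁻⁶) = 65.92 K.
T = 18.4 + 65.92 = 84.32 °C.

84.3 °C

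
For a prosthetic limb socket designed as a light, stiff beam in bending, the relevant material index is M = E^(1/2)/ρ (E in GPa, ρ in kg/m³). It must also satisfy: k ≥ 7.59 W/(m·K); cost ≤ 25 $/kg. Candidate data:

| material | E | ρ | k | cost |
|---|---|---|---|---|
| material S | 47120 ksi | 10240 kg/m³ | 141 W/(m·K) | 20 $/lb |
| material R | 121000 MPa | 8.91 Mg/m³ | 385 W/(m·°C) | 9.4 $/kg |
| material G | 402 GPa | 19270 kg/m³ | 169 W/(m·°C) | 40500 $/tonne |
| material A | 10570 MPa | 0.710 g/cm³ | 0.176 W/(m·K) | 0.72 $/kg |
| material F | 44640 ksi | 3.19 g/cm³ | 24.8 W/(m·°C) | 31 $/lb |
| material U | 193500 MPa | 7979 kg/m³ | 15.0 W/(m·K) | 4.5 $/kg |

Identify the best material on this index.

material U

Screen on constraints: k ≥ 7.59 W/(m·K); cost ≤ 25 $/kg. Survivors: material R, material U.
Putting every candidate on a common basis:
  material R: E = 121.0 GPa, ρ = 8910 kg/m³
  material U: E = 193.5 GPa, ρ = 7979 kg/m³
  material U: M = 1.74×10⁻³
  material R: M = 1.23×10⁻³
Material U has the largest M.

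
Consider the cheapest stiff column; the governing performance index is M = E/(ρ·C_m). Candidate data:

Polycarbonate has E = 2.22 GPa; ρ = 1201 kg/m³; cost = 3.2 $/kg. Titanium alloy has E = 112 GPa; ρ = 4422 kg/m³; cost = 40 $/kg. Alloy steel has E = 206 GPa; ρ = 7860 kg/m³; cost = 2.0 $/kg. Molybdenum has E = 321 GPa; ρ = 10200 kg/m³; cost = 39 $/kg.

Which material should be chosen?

Evaluate M for each candidate:
  alloy steel: M = 13.1 MN·m per $
  molybdenum: M = 0.807 MN·m per $
  titanium alloy: M = 0.633 MN·m per $
  polycarbonate: M = 0.578 MN·m per $
Alloy steel has the largest M.

alloy steel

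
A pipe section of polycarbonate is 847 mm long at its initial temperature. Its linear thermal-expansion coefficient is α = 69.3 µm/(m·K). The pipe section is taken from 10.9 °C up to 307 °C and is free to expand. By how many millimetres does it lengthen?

ΔT = 307 − 10.9 = 296.1 K.
ΔL = α·L₀·ΔT = 69.3×10⁻⁶ × 847 mm × 296.1 K = 17.4 mm.

17.4 mm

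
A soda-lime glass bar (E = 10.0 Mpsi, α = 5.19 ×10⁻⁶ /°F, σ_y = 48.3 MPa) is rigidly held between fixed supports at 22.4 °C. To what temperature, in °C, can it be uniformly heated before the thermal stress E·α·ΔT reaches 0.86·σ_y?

86.9 °C

E = 10.0 Mpsi = 68.95 GPa.
α = 5.19×10⁻⁶/°F × 9/5 = 9.34×10⁻⁶/K.
E·α·ΔT = 41.54 MPa ⇒ ΔT = 41.54 / (68.95×10³ × 9.34×10⁻⁶) = 64.49 K.
T = 22.4 + 64.49 = 86.89 °C.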